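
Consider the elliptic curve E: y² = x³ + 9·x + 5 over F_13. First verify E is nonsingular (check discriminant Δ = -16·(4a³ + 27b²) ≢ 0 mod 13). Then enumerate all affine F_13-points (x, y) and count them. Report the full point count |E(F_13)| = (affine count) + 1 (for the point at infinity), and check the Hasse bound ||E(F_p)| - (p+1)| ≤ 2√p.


Affine points = {(4, 1), (4, 12), (8, 2), (8, 11), (9, 3), (9, 10), (10, 4), (10, 9)}; affine count = 8; |E(F_13)| = 9.

Discriminant check: Δ ∝ 4a³ + 27b² = 4·9³ + 27·5² = 4·729 + 27·25 ≡ 3 (mod 13). Nonzero ⇒ E is nonsingular.
For each x ∈ F_13, compute rhs = x³ + 9·x + 5 mod 13, then count y ∈ F_13 with y² ≡ rhs.
  x = 0: rhs = 5, matching y values: none (0 points).
  x = 1: rhs = 2, matching y values: none (0 points).
  x = 2: rhs = 5, matching y values: none (0 points).
  x = 3: rhs = 7, matching y values: none (0 points).
  x = 4: rhs = 1, matching y values: 1, 12 (2 points).
  x = 5: rhs = 6, matching y values: none (0 points).
  x = 6: rhs = 2, matching y values: none (0 points).
  x = 7: rhs = 8, matching y values: none (0 points).
  x = 8: rhs = 4, matching y values: 2, 11 (2 points).
  x = 9: rhs = 9, matching y values: 3, 10 (2 points).
  x = 10: rhs = 3, matching y values: 4, 9 (2 points).
  x = 11: rhs = 5, matching y values: none (0 points).
  x = 12: rhs = 8, matching y values: none (0 points).
Total affine count: 8.
Full point count |E(F_13)| = 8 + 1 = 9.
Hasse bound: |9 − (13+1)| = |-5| = 5 ≤ 2√13 ≈ 7.2111 ✓.


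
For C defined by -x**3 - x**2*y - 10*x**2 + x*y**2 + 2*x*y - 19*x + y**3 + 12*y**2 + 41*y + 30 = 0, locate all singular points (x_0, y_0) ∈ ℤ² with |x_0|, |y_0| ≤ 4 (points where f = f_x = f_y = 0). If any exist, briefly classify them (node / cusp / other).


Singular points: {(-2, -3)}; classification: node.

Compute partial derivatives:
  f_x = -3*x**2 - 2*x*y - 20*x + y**2 + 2*y - 19.
  f_y = -x**2 + 2*x*y + 2*x + 3*y**2 + 24*y + 41.
Scan x_0 ∈ {−4, ..., 4}. For each x_0, f_y(x_0, y) is a polynomial in y; find its integer roots y ∈ {−4, ..., 4}, then test f_x and f at those candidates.
  x = -4: f_y(-4, y) = 3*y**2 + 16*y + 17; no integer root y with |y| ≤ 4.
  x = -3: f_y(-3, y) = 3*y**2 + 18*y + 26; no integer root y with |y| ≤ 4.
  x = -2: f_y(-2, y) = 3*y**2 + 20*y + 33; vanishes at y ∈ {-3}. (-2, -3): f_x = 0, f = 0 — SINGULAR.
  x = -1: f_y(-1, y) = 3*y**2 + 22*y + 38; no integer root y with |y| ≤ 4.
  x = 0: f_y(0, y) = 3*y**2 + 24*y + 41; no integer root y with |y| ≤ 4.
  x = 1: f_y(1, y) = 3*y**2 + 26*y + 42; no integer root y with |y| ≤ 4.
  x = 2: f_y(2, y) = 3*y**2 + 28*y + 41; no integer root y with |y| ≤ 4.
  x = 3: f_y(3, y) = 3*y**2 + 30*y + 38; no integer root y with |y| ≤ 4.
  x = 4: f_y(4, y) = 3*y**2 + 32*y + 33; no integer root y with |y| ≤ 4.
Only singular point on the grid: (-2, -3).
Classify: substitute x = -2 + u, y = -3 + v and expand: f = -u**3 - u**2*v - u**2 + u*v**2 + v**3 + v**2.
No constant or linear terms (consistent with a singular point). Quadratic part: -u**2 + v**2. Cubic part: -u**3 - u**2*v + u*v**2 + v**3.
The quadratic part v**2 - u**2 = (v − u)(v + u) splits into two distinct linear factors, so there are two distinct tangent lines y − -3 = ±(x − -2) — this is a node (ordinary double point).
Classification: node.


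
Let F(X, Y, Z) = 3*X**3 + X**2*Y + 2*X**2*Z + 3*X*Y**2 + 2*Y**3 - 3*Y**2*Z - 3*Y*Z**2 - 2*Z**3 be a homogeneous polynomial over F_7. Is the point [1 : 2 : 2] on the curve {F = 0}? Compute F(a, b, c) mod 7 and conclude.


F(1,2,2) ≡ 1 (mod 7); P is NOT on the curve.

Evaluate F(1, 2, 2) term-by-term (mod 7).
  3*X**3 ↦ 3·1·1·1 = 3
  X**2*Y ↦ 1·1·2·1 = 2
  2*X**2*Z ↦ 2·1·1·2 = 4
  3*X*Y**2 ↦ 3·1·4·1 = 12
  2*Y**3 ↦ 2·1·8·1 = 16
  -3*Y**2*Z ↦ -3·1·4·2 = -24
  -3*Y*Z**2 ↦ -3·1·2·4 = -24
  -2*Z**3 ↦ -2·1·1·8 = -16
Sum: F(1, 2, 2) = (3) + (2) + (4) + (12) + (16) + (-24) + (-24) + (-16) = -27.
Reducing mod 7: -27 ≡ 1 (mod 7).
Since F(a, b, c) ≡ 1 ≠ 0 (mod 7), P does NOT lie on the curve.


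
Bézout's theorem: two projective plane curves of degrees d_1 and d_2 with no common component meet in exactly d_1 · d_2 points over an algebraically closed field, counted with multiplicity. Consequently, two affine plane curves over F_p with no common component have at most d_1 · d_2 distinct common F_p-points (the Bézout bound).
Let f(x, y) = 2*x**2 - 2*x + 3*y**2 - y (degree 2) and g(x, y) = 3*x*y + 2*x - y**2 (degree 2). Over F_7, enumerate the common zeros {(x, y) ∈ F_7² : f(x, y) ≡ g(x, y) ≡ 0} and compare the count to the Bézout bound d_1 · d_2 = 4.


Common zeros: {(0, 0), (3, 1)}; count = 2; Bézout bound = 4.

deg(f) = 2, deg(g) = 2, so Bézout bound = 4.
Scan x ∈ F_7. For each x, list the y ∈ F_7 with f(x, y) ≡ 0 and those with g(x, y) ≡ 0 (mod 7); the common zeros in that column are the intersection.
  x = 0: f ≡ 0 at y ∈ {0, 5}; g ≡ 0 at y ∈ {0}; common: {0}.
  x = 1: f ≡ 0 at y ∈ {0, 5}; g ≡ 0 at y ∈ ∅; common: ∅.
  x = 2: f ≡ 0 at y ∈ {2, 3}; g ≡ 0 at y ∈ ∅; common: ∅.
  x = 3: f ≡ 0 at y ∈ {1, 4}; g ≡ 0 at y ∈ {1}; common: {1}.
  x = 4: f ≡ 0 at y ∈ {6}; g ≡ 0 at y ∈ {2, 3}; common: ∅.
  x = 5: f ≡ 0 at y ∈ {1, 4}; g ≡ 0 at y ∈ ∅; common: ∅.
  x = 6: f ≡ 0 at y ∈ {2, 3}; g ≡ 0 at y ∈ {5, 6}; common: ∅.
Collecting: common zeros = {(0, 0), (3, 1)}, so the count is 2.
Comparison with the Bézout bound: 2 ≤ 4 = deg(f)·deg(g), as expected for curves with no common component (the affine F_7-count falls short of the bound because intersections may lie at infinity, over extension fields, or carry multiplicity).


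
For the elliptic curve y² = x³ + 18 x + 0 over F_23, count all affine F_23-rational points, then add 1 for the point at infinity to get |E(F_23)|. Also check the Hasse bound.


Affine points = {(0, 0), (3, 9), (3, 14), (5, 10), (5, 13), (6, 5), (6, 18), (7, 3), (7, 20), (8, 9), (8, 14), (12, 9), (12, 14), (13, 4), (13, 19), (14, 11), (14, 12), (19, 5), (19, 18), (21, 5), (21, 18), (22, 2), (22, 21)}; affine count = 23; |E(F_23)| = 24.

Discriminant check: Δ ∝ 4a³ + 27b² = 4·18³ + 27·0² = 4·5832 + 27·0 ≡ 6 (mod 23). Nonzero ⇒ E is nonsingular.
For each x ∈ F_23, compute rhs = x³ + 18·x + 0 mod 23, then count y ∈ F_23 with y² ≡ rhs.
  x = 0: rhs = 0, matching y values: 0 (1 points).
  x = 1: rhs = 19, matching y values: none (0 points).
  x = 2: rhs = 21, matching y values: none (0 points).
  x = 3: rhs = 12, matching y values: 9, 14 (2 points).
  x = 4: rhs = 21, matching y values: none (0 points).
  x = 5: rhs = 8, matching y values: 10, 13 (2 points).
  x = 6: rhs = 2, matching y values: 5, 18 (2 points).
  x = 7: rhs = 9, matching y values: 3, 20 (2 points).
  x = 8: rhs = 12, matching y values: 9, 14 (2 points).
  x = 9: rhs = 17, matching y values: none (0 points).
  x = 10: rhs = 7, matching y values: none (0 points).
  x = 11: rhs = 11, matching y values: none (0 points).
  x = 12: rhs = 12, matching y values: 9, 14 (2 points).
  x = 13: rhs = 16, matching y values: 4, 19 (2 points).
  x = 14: rhs = 6, matching y values: 11, 12 (2 points).
  x = 15: rhs = 11, matching y values: none (0 points).
  x = 16: rhs = 14, matching y values: none (0 points).
  x = 17: rhs = 21, matching y values: none (0 points).
  x = 18: rhs = 15, matching y values: none (0 points).
  x = 19: rhs = 2, matching y values: 5, 18 (2 points).
  x = 20: rhs = 11, matching y values: none (0 points).
  x = 21: rhs = 2, matching y values: 5, 18 (2 points).
  x = 22: rhs = 4, matching y values: 2, 21 (2 points).
Total affine count: 23.
Full point count |E(F_23)| = 23 + 1 = 24.
Hasse bound: |24 − (23+1)| = |0| = 0 ≤ 2√23 ≈ 9.5917 ✓.


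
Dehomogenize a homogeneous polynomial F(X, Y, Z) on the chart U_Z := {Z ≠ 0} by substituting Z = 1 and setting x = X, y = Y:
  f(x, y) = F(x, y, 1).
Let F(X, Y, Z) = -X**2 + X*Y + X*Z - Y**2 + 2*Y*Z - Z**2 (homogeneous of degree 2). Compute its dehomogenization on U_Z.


f(x, y) = -x**2 + x*y + x - y**2 + 2*y - 1

On U_Z we set Z = 1. Each monomial c·X^i·Y^j·Z^k in F becomes c·x^i·y^j·1^k = c·x^i·y^j.
Substituting Z = 1: F(X, Y, 1) = -x**2 + x*y + x - y**2 + 2*y - 1.
Note: deg(f) ≤ deg(F) = 2; strict inequality happens when F is divisible by Z (lost terms).


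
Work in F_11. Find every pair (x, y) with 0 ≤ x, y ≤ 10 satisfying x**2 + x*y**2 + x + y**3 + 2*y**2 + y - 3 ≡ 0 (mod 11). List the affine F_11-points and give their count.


Affine F_11-points: {(1, 10), (3, 5), (4, 5), (6, 7), (7, 2), (8, 4), (8, 9), (8, 10), (9, 9), (10, 1), (10, 2), (10, 7)}; count = 12.

For each of the 121 pairs (x, y) ∈ F_11², evaluate f(x, y) mod 11. Record the zeros.
  x = 0: [0↦8, 1↦1, 2↦4, 3↦1, 4↦9, 5↦1, 6↦5, 7↦5, 8↦7, 9↦6, 10↦8]  zeros at y ∈ ∅
  x = 1: [0↦10, 1↦4, 2↦10, 3↦1, 4↦5, 5↦6, 6↦10, 7↦1, 8↦7, 9↦1, 10↦0]  zeros at y ∈ {10}
  x = 2: [0↦3, 1↦9, 2↦7, 3↦3, 4↦3, 5↦2, 6↦6, 7↦10, 8↦9, 9↦9, 10↦5]  zeros at y ∈ ∅
  x = 3: [0↦9, 1↦5, 2↦6, 3↦7, 4↦3, 5↦0, 6↦4, 7↦10, 8↦2, 9↦8, 10↦1]  zeros at y ∈ {5}
  x = 4: [0↦6, 1↦3, 2↦7, 3↦2, 4↦5, 5↦0, 6↦4, 7↦1, 8↦8, 9↦9, 10↦10]  zeros at y ∈ {5}
  x = 5: [0↦5, 1↦3, 2↦10, 3↦10, 4↦9, 5↦2, 6↦6, 7↦5, 8↦5, 9↦1, 10↦10]  zeros at y ∈ ∅
  x = 6: [0↦6, 1↦5, 2↦4, 3↦9, 4↦4, 5↦6, 6↦10, 7↦0, 8↦4, 9↦6, 10↦1]  zeros at y ∈ {7}
  x = 7: [0↦9, 1↦9, 2↦0, 3↦10, 4↦1, 5↦1, 6↦5, 7↦8, 8↦5, 9↦2, 10↦5]  zeros at y ∈ {2}
  x = 8: [0↦3, 1↦4, 2↦9, 3↦2, 4↦0, 5↦9, 6↦2, 7↦7, 8↦8, 9↦0, 10↦0]  zeros at y ∈ {4, 9, 10}
  x = 9: [0↦10, 1↦1, 2↦9, 3↦7, 4↦1, 5↦8, 6↦1, 7↦8, 8↦2, 9↦0, 10↦8]  zeros at y ∈ {9}
  x = 10: [0↦8, 1↦0, 2↦0, 3↦3, 4↦4, 5↦9, 6↦2, 7↦0, 8↦9, 9↦2, 10↦7]  zeros at y ∈ {1, 2, 7}
Collecting zeros: affine points = {(1, 10), (3, 5), (4, 5), (6, 7), (7, 2), (8, 4), (8, 9), (8, 10), (9, 9), (10, 1), (10, 2), (10, 7)}.
Total count |C(F_11)_aff| = 12.


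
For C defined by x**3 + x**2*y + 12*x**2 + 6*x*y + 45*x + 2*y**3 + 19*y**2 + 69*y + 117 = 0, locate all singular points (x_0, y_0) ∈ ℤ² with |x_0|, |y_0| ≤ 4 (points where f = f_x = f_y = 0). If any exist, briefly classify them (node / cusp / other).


Singular points: {(-3, -3)}; classification: cusp.

Compute partial derivatives:
  f_x = 3*x**2 + 2*x*y + 24*x + 6*y + 45.
  f_y = x**2 + 6*x + 6*y**2 + 38*y + 69.
Scan x_0 ∈ {−4, ..., 4}. For each x_0, f_y(x_0, y) is a polynomial in y; find its integer roots y ∈ {−4, ..., 4}, then test f_x and f at those candidates.
  x = -4: f_y(-4, y) = 6*y**2 + 38*y + 61; no integer root y with |y| ≤ 4.
  x = -3: f_y(-3, y) = 6*y**2 + 38*y + 60; vanishes at y ∈ {-3}. (-3, -3): f_x = 0, f = 0 — SINGULAR.
  x = -2: f_y(-2, y) = 6*y**2 + 38*y + 61; no integer root y with |y| ≤ 4.
  x = -1: f_y(-1, y) = 6*y**2 + 38*y + 64; no integer root y with |y| ≤ 4.
  x = 0: f_y(0, y) = 6*y**2 + 38*y + 69; no integer root y with |y| ≤ 4.
  x = 1: f_y(1, y) = 6*y**2 + 38*y + 76; no integer root y with |y| ≤ 4.
  x = 2: f_y(2, y) = 6*y**2 + 38*y + 85; no integer root y with |y| ≤ 4.
  x = 3: f_y(3, y) = 6*y**2 + 38*y + 96; no integer root y with |y| ≤ 4.
  x = 4: f_y(4, y) = 6*y**2 + 38*y + 109; no integer root y with |y| ≤ 4.
Only singular point on the grid: (-3, -3).
Classify: substitute x = -3 + u, y = -3 + v and expand: f = u**3 + u**2*v + 2*v**3 + v**2.
No constant or linear terms (consistent with a singular point). Quadratic part: v**2. Cubic part: u**3 + u**2*v + 2*v**3.
The quadratic part v**2 is a perfect square, so there is a single (double) tangent line v = 0, i.e. y = -3. Restricting the cubic part to that line (v = 0) leaves u**3 ≠ 0, so f is not divisible by v and the branch is v² ≈ -u**3 to lowest order — this is a cusp.
Classification: cusp.


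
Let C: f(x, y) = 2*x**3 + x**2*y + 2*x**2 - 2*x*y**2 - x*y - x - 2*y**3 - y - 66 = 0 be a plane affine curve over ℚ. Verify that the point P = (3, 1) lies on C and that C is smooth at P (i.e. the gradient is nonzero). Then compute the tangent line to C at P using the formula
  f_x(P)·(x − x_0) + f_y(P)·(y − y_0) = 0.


Tangent line at P: 68*x - 13*y - 191 = 0.

Step 1: f(3, 1) = 0, so P lies on C.
Step 2: partial derivatives
  f_x(x, y) = 6*x**2 + 2*x*y + 4*x - 2*y**2 - y - 1, f_y(x, y) = x**2 - 4*x*y - x - 6*y**2 - 1.
  f_x(P) = 68, f_y(P) = -13 (gradient nonzero, so P is smooth).
Step 3: tangent line at P: 68·(x − 3) + -13·(y − 1) = 0.
Expanding: 68*x - 13*y - 191 = 0.


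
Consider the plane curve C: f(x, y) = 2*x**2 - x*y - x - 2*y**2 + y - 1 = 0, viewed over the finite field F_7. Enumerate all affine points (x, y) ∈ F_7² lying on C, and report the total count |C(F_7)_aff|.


Affine F_7-points: {(0, 2), (1, 0), (3, 0), (3, 6), (4, 3), (4, 6), (5, 2), (5, 3)}; count = 8.

For each of the 49 pairs (x, y) ∈ F_7², evaluate f(x, y) mod 7. Record the zeros.
  x = 0: [0↦6, 1↦5, 2↦0, 3↦5, 4↦6, 5↦3, 6↦3]  zeros at y ∈ {2}
  x = 1: [0↦0, 1↦5, 2↦6, 3↦3, 4↦3, 5↦6, 6↦5]  zeros at y ∈ {0}
  x = 2: [0↦5, 1↦2, 2↦2, 3↦5, 4↦4, 5↦6, 6↦4]  zeros at y ∈ ∅
  x = 3: [0↦0, 1↦3, 2↦2, 3↦4, 4↦2, 5↦3, 6↦0]  zeros at y ∈ {0, 6}
  x = 4: [0↦6, 1↦1, 2↦6, 3↦0, 4↦4, 5↦4, 6↦0]  zeros at y ∈ {3, 6}
  x = 5: [0↦2, 1↦3, 2↦0, 3↦0, 4↦3, 5↦2, 6↦4]  zeros at y ∈ {2, 3}
  x = 6: [0↦2, 1↦2, 2↦5, 3↦4, 4↦6, 5↦4, 6↦5]  zeros at y ∈ ∅
Collecting zeros: affine points = {(0, 2), (1, 0), (3, 0), (3, 6), (4, 3), (4, 6), (5, 2), (5, 3)}.
Total count |C(F_7)_aff| = 8.


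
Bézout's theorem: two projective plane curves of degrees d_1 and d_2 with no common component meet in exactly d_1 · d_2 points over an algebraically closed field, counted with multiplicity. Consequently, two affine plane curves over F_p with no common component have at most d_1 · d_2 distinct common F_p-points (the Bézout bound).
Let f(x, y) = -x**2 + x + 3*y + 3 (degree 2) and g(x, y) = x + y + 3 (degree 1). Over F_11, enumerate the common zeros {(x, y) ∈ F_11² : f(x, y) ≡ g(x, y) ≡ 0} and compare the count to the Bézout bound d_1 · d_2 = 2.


Common zeros: ∅; count = 0; Bézout bound = 2.

deg(f) = 2, deg(g) = 1, so Bézout bound = 2.
Scan x ∈ F_11. For each x, list the y ∈ F_11 with f(x, y) ≡ 0 and those with g(x, y) ≡ 0 (mod 11); the common zeros in that column are the intersection.
  x = 0: f ≡ 0 at y ∈ {10}; g ≡ 0 at y ∈ {8}; common: ∅.
  x = 1: f ≡ 0 at y ∈ {10}; g ≡ 0 at y ∈ {7}; common: ∅.
  x = 2: f ≡ 0 at y ∈ {7}; g ≡ 0 at y ∈ {6}; common: ∅.
  x = 3: f ≡ 0 at y ∈ {1}; g ≡ 0 at y ∈ {5}; common: ∅.
  x = 4: f ≡ 0 at y ∈ {3}; g ≡ 0 at y ∈ {4}; common: ∅.
  x = 5: f ≡ 0 at y ∈ {2}; g ≡ 0 at y ∈ {3}; common: ∅.
  x = 6: f ≡ 0 at y ∈ {9}; g ≡ 0 at y ∈ {2}; common: ∅.
  x = 7: f ≡ 0 at y ∈ {2}; g ≡ 0 at y ∈ {1}; common: ∅.
  x = 8: f ≡ 0 at y ∈ {3}; g ≡ 0 at y ∈ {0}; common: ∅.
  x = 9: f ≡ 0 at y ∈ {1}; g ≡ 0 at y ∈ {10}; common: ∅.
  x = 10: f ≡ 0 at y ∈ {7}; g ≡ 0 at y ∈ {9}; common: ∅.
Collecting: common zeros = ∅, so the count is 0.
Comparison with the Bézout bound: 0 ≤ 2 = deg(f)·deg(g), as expected for curves with no common component (the affine F_11-count falls short of the bound because intersections may lie at infinity, over extension fields, or carry multiplicity).


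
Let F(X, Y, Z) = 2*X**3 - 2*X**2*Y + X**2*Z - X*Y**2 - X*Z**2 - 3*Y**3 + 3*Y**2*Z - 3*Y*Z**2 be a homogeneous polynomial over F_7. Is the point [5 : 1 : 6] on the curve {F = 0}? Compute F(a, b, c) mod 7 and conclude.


F(5,1,6) ≡ 2 (mod 7); P is NOT on the curve.

Evaluate F(5, 1, 6) term-by-term (mod 7).
  2*X**3 ↦ 2·125·1·1 = 250
  -2*X**2*Y ↦ -2·25·1·1 = -50
  X**2*Z ↦ 1·25·1·6 = 150
  -X*Y**2 ↦ -1·5·1·1 = -5
  -X*Z**2 ↦ -1·5·1·36 = -180
  -3*Y**3 ↦ -3·1·1·1 = -3
  3*Y**2*Z ↦ 3·1·1·6 = 18
  -3*Y*Z**2 ↦ -3·1·1·36 = -108
Sum: F(5, 1, 6) = (250) + (-50) + (150) + (-5) + (-180) + (-3) + (18) + (-108) = 72.
Reducing mod 7: 72 ≡ 2 (mod 7).
Since F(a, b, c) ≡ 2 ≠ 0 (mod 7), P does NOT lie on the curve.


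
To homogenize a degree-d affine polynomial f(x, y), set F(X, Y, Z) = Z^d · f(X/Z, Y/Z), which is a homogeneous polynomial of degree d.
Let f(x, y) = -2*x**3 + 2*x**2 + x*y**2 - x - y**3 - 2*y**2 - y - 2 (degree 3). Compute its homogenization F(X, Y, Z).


F(X, Y, Z) = -2*X**3 + 2*X**2*Z + X*Y**2 - X*Z**2 - Y**3 - 2*Y**2*Z - Y*Z**2 - 2*Z**3

deg(f) = 3.
Substitute x = X/Z, y = Y/Z into f, then multiply by Z^3.
  monomial -2·x^3·y^0 ↦ -2·X^3·Y^0·Z^0.
  monomial 2·x^2·y^0 ↦ 2·X^2·Y^0·Z^1.
  monomial 1·x^1·y^2 ↦ 1·X^1·Y^2·Z^0.
  monomial -1·x^1·y^0 ↦ -1·X^1·Y^0·Z^2.
  monomial -1·x^0·y^3 ↦ -1·X^0·Y^3·Z^0.
  monomial -2·x^0·y^2 ↦ -2·X^0·Y^2·Z^1.
  monomial -1·x^0·y^1 ↦ -1·X^0·Y^1·Z^2.
  monomial -2·x^0·y^0 ↦ -2·X^0·Y^0·Z^3.
Collecting: F(X, Y, Z) = -2*X**3 + 2*X**2*Z + X*Y**2 - X*Z**2 - Y**3 - 2*Y**2*Z - Y*Z**2 - 2*Z**3.


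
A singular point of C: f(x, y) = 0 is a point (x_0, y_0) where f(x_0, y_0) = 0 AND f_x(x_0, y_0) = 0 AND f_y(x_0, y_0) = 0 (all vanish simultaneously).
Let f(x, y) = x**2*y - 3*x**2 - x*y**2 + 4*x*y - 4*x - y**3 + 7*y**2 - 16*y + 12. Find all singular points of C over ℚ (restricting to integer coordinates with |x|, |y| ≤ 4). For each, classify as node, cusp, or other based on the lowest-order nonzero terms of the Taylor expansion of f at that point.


Singular points: {(0, 2)}; classification: node.

Compute partial derivatives:
  f_x = 2*x*y - 6*x - y**2 + 4*y - 4.
  f_y = x**2 - 2*x*y + 4*x - 3*y**2 + 14*y - 16.
Scan x_0 ∈ {−4, ..., 4}. For each x_0, f_y(x_0, y) is a polynomial in y; find its integer roots y ∈ {−4, ..., 4}, then test f_x and f at those candidates.
  x = -4: f_y(-4, y) = -3*y**2 + 22*y - 16; no integer root y with |y| ≤ 4.
  x = -3: f_y(-3, y) = -3*y**2 + 20*y - 19; no integer root y with |y| ≤ 4.
  x = -2: f_y(-2, y) = -3*y**2 + 18*y - 20; no integer root y with |y| ≤ 4.
  x = -1: f_y(-1, y) = -3*y**2 + 16*y - 19; no integer root y with |y| ≤ 4.
  x = 0: f_y(0, y) = -3*y**2 + 14*y - 16; vanishes at y ∈ {2}. (0, 2): f_x = 0, f = 0 — SINGULAR.
  x = 1: f_y(1, y) = -3*y**2 + 12*y - 11; no integer root y with |y| ≤ 4.
  x = 2: f_y(2, y) = -3*y**2 + 10*y - 4; no integer root y with |y| ≤ 4.
  x = 3: f_y(3, y) = -3*y**2 + 8*y + 5; no integer root y with |y| ≤ 4.
  x = 4: f_y(4, y) = -3*y**2 + 6*y + 16; no integer root y with |y| ≤ 4.
Only singular point on the grid: (0, 2).
Classify: substitute x = 0 + u, y = 2 + v and expand: f = u**2*v - u**2 - u*v**2 - v**3 + v**2.
No constant or linear terms (consistent with a singular point). Quadratic part: -u**2 + v**2. Cubic part: u**2*v - u*v**2 - v**3.
The quadratic part v**2 - u**2 = (v − u)(v + u) splits into two distinct linear factors, so there are two distinct tangent lines y − 2 = ±(x − 0) — this is a node (ordinary double point).
Classification: node.


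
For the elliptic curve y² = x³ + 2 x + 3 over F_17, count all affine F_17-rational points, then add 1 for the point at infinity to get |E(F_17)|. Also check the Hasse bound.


Affine points = {(2, 7), (2, 10), (3, 6), (3, 11), (5, 6), (5, 11), (8, 2), (8, 15), (9, 6), (9, 11), (11, 8), (11, 9), (12, 2), (12, 15), (13, 4), (13, 13), (14, 2), (14, 15), (15, 5), (15, 12), (16, 0)}; affine count = 21; |E(F_17)| = 22.

Discriminant check: Δ ∝ 4a³ + 27b² = 4·2³ + 27·3² = 4·8 + 27·9 ≡ 3 (mod 17). Nonzero ⇒ E is nonsingular.
For each x ∈ F_17, compute rhs = x³ + 2·x + 3 mod 17, then count y ∈ F_17 with y² ≡ rhs.
  x = 0: rhs = 3, matching y values: none (0 points).
  x = 1: rhs = 6, matching y values: none (0 points).
  x = 2: rhs = 15, matching y values: 7, 10 (2 points).
  x = 3: rhs = 2, matching y values: 6, 11 (2 points).
  x = 4: rhs = 7, matching y values: none (0 points).
  x = 5: rhs = 2, matching y values: 6, 11 (2 points).
  x = 6: rhs = 10, matching y values: none (0 points).
  x = 7: rhs = 3, matching y values: none (0 points).
  x = 8: rhs = 4, matching y values: 2, 15 (2 points).
  x = 9: rhs = 2, matching y values: 6, 11 (2 points).
  x = 10: rhs = 3, matching y values: none (0 points).
  x = 11: rhs = 13, matching y values: 8, 9 (2 points).
  x = 12: rhs = 4, matching y values: 2, 15 (2 points).
  x = 13: rhs = 16, matching y values: 4, 13 (2 points).
  x = 14: rhs = 4, matching y values: 2, 15 (2 points).
  x = 15: rhs = 8, matching y values: 5, 12 (2 points).
  x = 16: rhs = 0, matching y values: 0 (1 points).
Total affine count: 21.
Full point count |E(F_17)| = 21 + 1 = 22.
Hasse bound: |22 − (17+1)| = |4| = 4 ≤ 2√17 ≈ 8.2462 ✓.


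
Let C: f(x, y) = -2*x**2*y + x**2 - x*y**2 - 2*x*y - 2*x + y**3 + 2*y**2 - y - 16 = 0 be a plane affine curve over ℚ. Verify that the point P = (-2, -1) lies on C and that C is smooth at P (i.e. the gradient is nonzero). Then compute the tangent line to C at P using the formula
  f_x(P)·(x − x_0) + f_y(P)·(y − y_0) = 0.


Tangent line at P: -13*x - 10*y - 36 = 0.

Step 1: f(-2, -1) = 0, so P lies on C.
Step 2: partial derivatives
  f_x(x, y) = -4*x*y + 2*x - y**2 - 2*y - 2, f_y(x, y) = -2*x**2 - 2*x*y - 2*x + 3*y**2 + 4*y - 1.
  f_x(P) = -13, f_y(P) = -10 (gradient nonzero, so P is smooth).
Step 3: tangent line at P: -13·(x − -2) + -10·(y − -1) = 0.
Expanding: -13*x - 10*y - 36 = 0.


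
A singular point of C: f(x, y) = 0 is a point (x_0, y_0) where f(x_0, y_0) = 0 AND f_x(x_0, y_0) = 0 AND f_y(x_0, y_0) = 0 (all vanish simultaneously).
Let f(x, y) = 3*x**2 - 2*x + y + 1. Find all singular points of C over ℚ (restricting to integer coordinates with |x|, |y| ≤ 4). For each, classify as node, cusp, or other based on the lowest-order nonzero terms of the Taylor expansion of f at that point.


No singular points in the scanned grid; C is smooth there.

Compute partial derivatives:
  f_x = 6*x - 2.
  f_y = 1.
f_y = 1 is a nonzero constant, so f_y never vanishes: no point (x, y) can satisfy f = f_x = f_y = 0. In particular no (x, y) ∈ {−4, ..., 4}² is singular; the curve is smooth.


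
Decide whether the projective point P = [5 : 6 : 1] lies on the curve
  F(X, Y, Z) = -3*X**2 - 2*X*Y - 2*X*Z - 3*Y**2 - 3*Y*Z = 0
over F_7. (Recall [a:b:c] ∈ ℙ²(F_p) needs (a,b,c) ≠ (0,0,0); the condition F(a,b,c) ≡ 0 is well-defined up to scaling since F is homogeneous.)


F(5,6,1) ≡ 2 (mod 7); P is NOT on the curve.

Evaluate F(5, 6, 1) term-by-term (mod 7).
  -3*X**2 ↦ -3·25·1·1 = -75
  -2*X*Y ↦ -2·5·6·1 = -60
  -2*X*Z ↦ -2·5·1·1 = -10
  -3*Y**2 ↦ -3·1·36·1 = -108
  -3*Y*Z ↦ -3·1·6·1 = -18
Sum: F(5, 6, 1) = (-75) + (-60) + (-10) + (-108) + (-18) = -271.
Reducing mod 7: -271 ≡ 2 (mod 7).
Since F(a, b, c) ≡ 2 ≠ 0 (mod 7), P does NOT lie on the curve.


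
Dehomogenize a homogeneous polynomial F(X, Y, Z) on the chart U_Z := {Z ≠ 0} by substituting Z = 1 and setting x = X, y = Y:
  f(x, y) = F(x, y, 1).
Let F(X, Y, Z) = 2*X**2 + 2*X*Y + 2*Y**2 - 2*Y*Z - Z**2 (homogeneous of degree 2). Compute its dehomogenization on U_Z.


f(x, y) = 2*x**2 + 2*x*y + 2*y**2 - 2*y - 1

On U_Z we set Z = 1. Each monomial c·X^i·Y^j·Z^k in F becomes c·x^i·y^j·1^k = c·x^i·y^j.
Substituting Z = 1: F(X, Y, 1) = 2*x**2 + 2*x*y + 2*y**2 - 2*y - 1.
Note: deg(f) ≤ deg(F) = 2; strict inequality happens when F is divisible by Z (lost terms).


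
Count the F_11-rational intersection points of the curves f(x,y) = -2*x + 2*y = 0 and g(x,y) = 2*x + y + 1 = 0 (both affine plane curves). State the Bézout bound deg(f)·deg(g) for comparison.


Common zeros: {(7, 7)}; count = 1; Bézout bound = 1.

deg(f) = 1, deg(g) = 1, so Bézout bound = 1.
Scan x ∈ F_11. For each x, list the y ∈ F_11 with f(x, y) ≡ 0 and those with g(x, y) ≡ 0 (mod 11); the common zeros in that column are the intersection.
  x = 0: f ≡ 0 at y ∈ {0}; g ≡ 0 at y ∈ {10}; common: ∅.
  x = 1: f ≡ 0 at y ∈ {1}; g ≡ 0 at y ∈ {8}; common: ∅.
  x = 2: f ≡ 0 at y ∈ {2}; g ≡ 0 at y ∈ {6}; common: ∅.
  x = 3: f ≡ 0 at y ∈ {3}; g ≡ 0 at y ∈ {4}; common: ∅.
  x = 4: f ≡ 0 at y ∈ {4}; g ≡ 0 at y ∈ {2}; common: ∅.
  x = 5: f ≡ 0 at y ∈ {5}; g ≡ 0 at y ∈ {0}; common: ∅.
  x = 6: f ≡ 0 at y ∈ {6}; g ≡ 0 at y ∈ {9}; common: ∅.
  x = 7: f ≡ 0 at y ∈ {7}; g ≡ 0 at y ∈ {7}; common: {7}.
  x = 8: f ≡ 0 at y ∈ {8}; g ≡ 0 at y ∈ {5}; common: ∅.
  x = 9: f ≡ 0 at y ∈ {9}; g ≡ 0 at y ∈ {3}; common: ∅.
  x = 10: f ≡ 0 at y ∈ {10}; g ≡ 0 at y ∈ {1}; common: ∅.
Collecting: common zeros = {(7, 7)}, so the count is 1.
Comparison with the Bézout bound: 1 ≤ 1 = deg(f)·deg(g), as expected for curves with no common component (the bound is attained).


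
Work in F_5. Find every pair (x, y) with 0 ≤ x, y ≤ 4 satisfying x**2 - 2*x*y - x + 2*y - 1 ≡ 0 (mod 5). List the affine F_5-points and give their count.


Affine F_5-points: {(0, 3), (2, 3), (3, 0), (4, 1)}; count = 4.

For each of the 25 pairs (x, y) ∈ F_5², evaluate f(x, y) mod 5. Record the zeros.
  x = 0: [0↦4, 1↦1, 2↦3, 3↦0, 4↦2]  zeros at y ∈ {3}
  x = 1: [0↦4, 1↦4, 2↦4, 3↦4, 4↦4]  zeros at y ∈ ∅
  x = 2: [0↦1, 1↦4, 2↦2, 3↦0, 4↦3]  zeros at y ∈ {3}
  x = 3: [0↦0, 1↦1, 2↦2, 3↦3, 4↦4]  zeros at y ∈ {0}
  x = 4: [0↦1, 1↦0, 2↦4, 3↦3, 4↦2]  zeros at y ∈ {1}
Collecting zeros: affine points = {(0, 3), (2, 3), (3, 0), (4, 1)}.
Total count |C(F_5)_aff| = 4.


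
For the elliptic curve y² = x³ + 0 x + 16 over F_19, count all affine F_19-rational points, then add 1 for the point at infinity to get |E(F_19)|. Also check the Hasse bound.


Affine points = {(0, 4), (0, 15), (1, 6), (1, 13), (2, 9), (2, 10), (3, 9), (3, 10), (4, 2), (4, 17), (6, 2), (6, 17), (7, 6), (7, 13), (9, 2), (9, 17), (10, 3), (10, 16), (11, 6), (11, 13), (13, 3), (13, 16), (14, 9), (14, 10), (15, 3), (15, 16)}; affine count = 26; |E(F_19)| = 27.

Discriminant check: Δ ∝ 4a³ + 27b² = 4·0³ + 27·16² = 4·0 + 27·256 ≡ 15 (mod 19). Nonzero ⇒ E is nonsingular.
For each x ∈ F_19, compute rhs = x³ + 0·x + 16 mod 19, then count y ∈ F_19 with y² ≡ rhs.
  x = 0: rhs = 16, matching y values: 4, 15 (2 points).
  x = 1: rhs = 17, matching y values: 6, 13 (2 points).
  x = 2: rhs = 5, matching y values: 9, 10 (2 points).
  x = 3: rhs = 5, matching y values: 9, 10 (2 points).
  x = 4: rhs = 4, matching y values: 2, 17 (2 points).
  x = 5: rhs = 8, matching y values: none (0 points).
  x = 6: rhs = 4, matching y values: 2, 17 (2 points).
  x = 7: rhs = 17, matching y values: 6, 13 (2 points).
  x = 8: rhs = 15, matching y values: none (0 points).
  x = 9: rhs = 4, matching y values: 2, 17 (2 points).
  x = 10: rhs = 9, matching y values: 3, 16 (2 points).
  x = 11: rhs = 17, matching y values: 6, 13 (2 points).
  x = 12: rhs = 15, matching y values: none (0 points).
  x = 13: rhs = 9, matching y values: 3, 16 (2 points).
  x = 14: rhs = 5, matching y values: 9, 10 (2 points).
  x = 15: rhs = 9, matching y values: 3, 16 (2 points).
  x = 16: rhs = 8, matching y values: none (0 points).
  x = 17: rhs = 8, matching y values: none (0 points).
  x = 18: rhs = 15, matching y values: none (0 points).
Total affine count: 26.
Full point count |E(F_19)| = 26 + 1 = 27.
Hasse bound: |27 − (19+1)| = |7| = 7 ≤ 2√19 ≈ 8.7178 ✓.


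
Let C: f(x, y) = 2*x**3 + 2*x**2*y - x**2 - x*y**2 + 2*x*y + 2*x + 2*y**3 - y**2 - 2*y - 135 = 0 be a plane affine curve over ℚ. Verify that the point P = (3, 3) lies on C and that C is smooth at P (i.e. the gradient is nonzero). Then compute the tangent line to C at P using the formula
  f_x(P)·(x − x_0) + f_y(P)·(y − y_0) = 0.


Tangent line at P: 83*x + 52*y - 405 = 0.

Step 1: f(3, 3) = 0, so P lies on C.
Step 2: partial derivatives
  f_x(x, y) = 6*x**2 + 4*x*y - 2*x - y**2 + 2*y + 2, f_y(x, y) = 2*x**2 - 2*x*y + 2*x + 6*y**2 - 2*y - 2.
  f_x(P) = 83, f_y(P) = 52 (gradient nonzero, so P is smooth).
Step 3: tangent line at P: 83·(x − 3) + 52·(y − 3) = 0.
Expanding: 83*x + 52*y - 405 = 0.


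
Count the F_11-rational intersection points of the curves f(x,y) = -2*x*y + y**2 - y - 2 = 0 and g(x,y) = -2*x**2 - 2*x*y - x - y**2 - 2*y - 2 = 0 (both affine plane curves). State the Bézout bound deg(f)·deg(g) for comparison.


Common zeros: ∅; count = 0; Bézout bound = 4.

deg(f) = 2, deg(g) = 2, so Bézout bound = 4.
Scan x ∈ F_11. For each x, list the y ∈ F_11 with f(x, y) ≡ 0 and those with g(x, y) ≡ 0 (mod 11); the common zeros in that column are the intersection.
  x = 0: f ≡ 0 at y ∈ {2, 10}; g ≡ 0 at y ∈ ∅; common: ∅.
  x = 1: f ≡ 0 at y ∈ ∅; g ≡ 0 at y ∈ ∅; common: ∅.
  x = 2: f ≡ 0 at y ∈ {8}; g ≡ 0 at y ∈ ∅; common: ∅.
  x = 3: f ≡ 0 at y ∈ ∅; g ≡ 0 at y ∈ {5, 9}; common: ∅.
  x = 4: f ≡ 0 at y ∈ {4, 5}; g ≡ 0 at y ∈ {3, 9}; common: ∅.
  x = 5: f ≡ 0 at y ∈ ∅; g ≡ 0 at y ∈ {4, 6}; common: ∅.
  x = 6: f ≡ 0 at y ∈ {6, 7}; g ≡ 0 at y ∈ ∅; common: ∅.
  x = 7: f ≡ 0 at y ∈ ∅; g ≡ 0 at y ∈ {2, 4}; common: ∅.
  x = 8: f ≡ 0 at y ∈ {3}; g ≡ 0 at y ∈ {5, 10}; common: ∅.
  x = 9: f ≡ 0 at y ∈ ∅; g ≡ 0 at y ∈ {3, 10}; common: ∅.
  x = 10: f ≡ 0 at y ∈ {1, 9}; g ≡ 0 at y ∈ ∅; common: ∅.
Collecting: common zeros = ∅, so the count is 0.
Comparison with the Bézout bound: 0 ≤ 4 = deg(f)·deg(g), as expected for curves with no common component (the affine F_11-count falls short of the bound because intersections may lie at infinity, over extension fields, or carry multiplicity).


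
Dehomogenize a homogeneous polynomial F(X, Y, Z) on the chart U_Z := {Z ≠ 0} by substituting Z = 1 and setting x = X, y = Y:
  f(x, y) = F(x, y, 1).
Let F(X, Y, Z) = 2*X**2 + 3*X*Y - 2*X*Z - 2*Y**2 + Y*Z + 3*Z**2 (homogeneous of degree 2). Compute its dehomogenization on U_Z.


f(x, y) = 2*x**2 + 3*x*y - 2*x - 2*y**2 + y + 3

On U_Z we set Z = 1. Each monomial c·X^i·Y^j·Z^k in F becomes c·x^i·y^j·1^k = c·x^i·y^j.
Substituting Z = 1: F(X, Y, 1) = 2*x**2 + 3*x*y - 2*x - 2*y**2 + y + 3.
Note: deg(f) ≤ deg(F) = 2; strict inequality happens when F is divisible by Z (lost terms).


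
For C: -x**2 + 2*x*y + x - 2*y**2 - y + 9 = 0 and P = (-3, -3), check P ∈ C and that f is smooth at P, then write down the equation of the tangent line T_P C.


Tangent line at P: x + 5*y + 18 = 0.

Step 1: f(-3, -3) = 0, so P lies on C.
Step 2: partial derivatives
  f_x(x, y) = -2*x + 2*y + 1, f_y(x, y) = 2*x - 4*y - 1.
  f_x(P) = 1, f_y(P) = 5 (gradient nonzero, so P is smooth).
Step 3: tangent line at P: 1·(x − -3) + 5·(y − -3) = 0.
Expanding: x + 5*y + 18 = 0.


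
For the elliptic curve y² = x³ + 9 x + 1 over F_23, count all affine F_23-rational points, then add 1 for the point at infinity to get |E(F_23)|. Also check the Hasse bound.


Affine points = {(0, 1), (0, 22), (2, 2), (2, 21), (3, 3), (3, 20), (4, 3), (4, 20), (6, 8), (6, 15), (7, 4), (7, 19), (9, 11), (9, 12), (16, 3), (16, 20), (19, 4), (19, 19), (20, 4), (20, 19)}; affine count = 20; |E(F_23)| = 21.

Discriminant check: Δ ∝ 4a³ + 27b² = 4·9³ + 27·1² = 4·729 + 27·1 ≡ 22 (mod 23). Nonzero ⇒ E is nonsingular.
For each x ∈ F_23, compute rhs = x³ + 9·x + 1 mod 23, then count y ∈ F_23 with y² ≡ rhs.
  x = 0: rhs = 1, matching y values: 1, 22 (2 points).
  x = 1: rhs = 11, matching y values: none (0 points).
  x = 2: rhs = 4, matching y values: 2, 21 (2 points).
  x = 3: rhs = 9, matching y values: 3, 20 (2 points).
  x = 4: rhs = 9, matching y values: 3, 20 (2 points).
  x = 5: rhs = 10, matching y values: none (0 points).
  x = 6: rhs = 18, matching y values: 8, 15 (2 points).
  x = 7: rhs = 16, matching y values: 4, 19 (2 points).
  x = 8: rhs = 10, matching y values: none (0 points).
  x = 9: rhs = 6, matching y values: 11, 12 (2 points).
  x = 10: rhs = 10, matching y values: none (0 points).
  x = 11: rhs = 5, matching y values: none (0 points).
  x = 12: rhs = 20, matching y values: none (0 points).
  x = 13: rhs = 15, matching y values: none (0 points).
  x = 14: rhs = 19, matching y values: none (0 points).
  x = 15: rhs = 15, matching y values: none (0 points).
  x = 16: rhs = 9, matching y values: 3, 20 (2 points).
  x = 17: rhs = 7, matching y values: none (0 points).
  x = 18: rhs = 15, matching y values: none (0 points).
  x = 19: rhs = 16, matching y values: 4, 19 (2 points).
  x = 20: rhs = 16, matching y values: 4, 19 (2 points).
  x = 21: rhs = 21, matching y values: none (0 points).
  x = 22: rhs = 14, matching y values: none (0 points).
Total affine count: 20.
Full point count |E(F_23)| = 20 + 1 = 21.
Hasse bound: |21 − (23+1)| = |-3| = 3 ≤ 2√23 ≈ 9.5917 ✓.


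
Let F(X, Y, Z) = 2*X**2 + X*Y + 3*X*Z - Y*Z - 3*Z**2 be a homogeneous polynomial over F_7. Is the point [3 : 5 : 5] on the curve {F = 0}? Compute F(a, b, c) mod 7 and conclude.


F(3,5,5) ≡ 6 (mod 7); P is NOT on the curve.

Evaluate F(3, 5, 5) term-by-term (mod 7).
  2*X**2 ↦ 2·9·1·1 = 18
  X*Y ↦ 1·3·5·1 = 15
  3*X*Z ↦ 3·3·1·5 = 45
  -Y*Z ↦ -1·1·5·5 = -25
  -3*Z**2 ↦ -3·1·1·25 = -75
Sum: F(3, 5, 5) = (18) + (15) + (45) + (-25) + (-75) = -22.
Reducing mod 7: -22 ≡ 6 (mod 7).
Since F(a, b, c) ≡ 6 ≠ 0 (mod 7), P does NOT lie on the curve.


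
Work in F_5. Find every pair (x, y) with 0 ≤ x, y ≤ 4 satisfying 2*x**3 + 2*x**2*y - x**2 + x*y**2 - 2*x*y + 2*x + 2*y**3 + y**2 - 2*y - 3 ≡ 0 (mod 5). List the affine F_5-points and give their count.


Affine F_5-points: {(1, 0), (1, 2), (2, 1), (2, 2), (2, 3), (3, 2), (3, 4)}; count = 7.

For each of the 25 pairs (x, y) ∈ F_5², evaluate f(x, y) mod 5. Record the zeros.
  x = 0: [0↦2, 1↦3, 2↦3, 3↦4, 4↦3]  zeros at y ∈ ∅
  x = 1: [0↦0, 1↦2, 2↦0, 3↦1, 4↦2]  zeros at y ∈ {0, 2}
  x = 2: [0↦3, 1↦0, 2↦0, 3↦0, 4↦2]  zeros at y ∈ {1, 2, 3}
  x = 3: [0↦3, 1↦4, 2↦0, 3↦3, 4↦0]  zeros at y ∈ {2, 4}
  x = 4: [0↦2, 1↦1, 2↦2, 3↦2, 4↦3]  zeros at y ∈ ∅
Collecting zeros: affine points = {(1, 0), (1, 2), (2, 1), (2, 2), (2, 3), (3, 2), (3, 4)}.
Total count |C(F_5)_aff| = 7.


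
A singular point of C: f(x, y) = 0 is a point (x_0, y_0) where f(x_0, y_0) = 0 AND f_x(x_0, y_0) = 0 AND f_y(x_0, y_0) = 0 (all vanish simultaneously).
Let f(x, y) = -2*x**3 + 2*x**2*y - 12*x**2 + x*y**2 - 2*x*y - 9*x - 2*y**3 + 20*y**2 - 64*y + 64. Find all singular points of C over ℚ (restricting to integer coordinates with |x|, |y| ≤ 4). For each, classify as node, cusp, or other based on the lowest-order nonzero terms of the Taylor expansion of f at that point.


Singular points: {(-1, 3)}; classification: cusp.

Compute partial derivatives:
  f_x = -6*x**2 + 4*x*y - 24*x + y**2 - 2*y - 9.
  f_y = 2*x**2 + 2*x*y - 2*x - 6*y**2 + 40*y - 64.
Scan x_0 ∈ {−4, ..., 4}. For each x_0, f_y(x_0, y) is a polynomial in y; find its integer roots y ∈ {−4, ..., 4}, then test f_x and f at those candidates.
  x = -4: f_y(-4, y) = -6*y**2 + 32*y - 24; no integer root y with |y| ≤ 4.
  x = -3: f_y(-3, y) = -6*y**2 + 34*y - 40; vanishes at y ∈ {4}. (-3, 4): f_x = -31 ≠ 0.
  x = -2: f_y(-2, y) = -6*y**2 + 36*y - 52; no integer root y with |y| ≤ 4.
  x = -1: f_y(-1, y) = -6*y**2 + 38*y - 60; vanishes at y ∈ {3}. (-1, 3): f_x = 0, f = 0 — SINGULAR.
  x = 0: f_y(0, y) = -6*y**2 + 40*y - 64; vanishes at y ∈ {4}. (0, 4): f_x = -1 ≠ 0.
  x = 1: f_y(1, y) = -6*y**2 + 42*y - 64; no integer root y with |y| ≤ 4.
  x = 2: f_y(2, y) = -6*y**2 + 44*y - 60; no integer root y with |y| ≤ 4.
  x = 3: f_y(3, y) = -6*y**2 + 46*y - 52; no integer root y with |y| ≤ 4.
  x = 4: f_y(4, y) = -6*y**2 + 48*y - 40; no integer root y with |y| ≤ 4.
Only singular point on the grid: (-1, 3).
Classify: substitute x = -1 + u, y = 3 + v and expand: f = -2*u**3 + 2*u**2*v + u*v**2 - 2*v**3 + v**2.
No constant or linear terms (consistent with a singular point). Quadratic part: v**2. Cubic part: -2*u**3 + 2*u**2*v + u*v**2 - 2*v**3.
The quadratic part v**2 is a perfect square, so there is a single (double) tangent line v = 0, i.e. y = 3. Restricting the cubic part to that line (v = 0) leaves -2*u**3 ≠ 0, so f is not divisible by v and the branch is v² ≈ 2*u**3 to lowest order — this is a cusp.
Classification: cusp.


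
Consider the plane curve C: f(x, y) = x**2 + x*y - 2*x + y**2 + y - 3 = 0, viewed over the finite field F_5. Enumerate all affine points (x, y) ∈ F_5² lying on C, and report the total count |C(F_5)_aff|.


Affine F_5-points: {(1, 4), (2, 3), (2, 4), (3, 0), (3, 1), (4, 0)}; count = 6.

For each of the 25 pairs (x, y) ∈ F_5², evaluate f(x, y) mod 5. Record the zeros.
  x = 0: [0↦2, 1↦4, 2↦3, 3↦4, 4↦2]  zeros at y ∈ ∅
  x = 1: [0↦1, 1↦4, 2↦4, 3↦1, 4↦0]  zeros at y ∈ {4}
  x = 2: [0↦2, 1↦1, 2↦2, 3↦0, 4↦0]  zeros at y ∈ {3, 4}
  x = 3: [0↦0, 1↦0, 2↦2, 3↦1, 4↦2]  zeros at y ∈ {0, 1}
  x = 4: [0↦0, 1↦1, 2↦4, 3↦4, 4↦1]  zeros at y ∈ {0}
Collecting zeros: affine points = {(1, 4), (2, 3), (2, 4), (3, 0), (3, 1), (4, 0)}.
Total count |C(F_5)_aff| = 6.


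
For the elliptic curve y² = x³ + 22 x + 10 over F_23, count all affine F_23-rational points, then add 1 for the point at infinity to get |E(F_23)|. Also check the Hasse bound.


Affine points = {(2, 4), (2, 19), (4, 1), (4, 22), (6, 6), (6, 17), (7, 1), (7, 22), (8, 10), (8, 13), (12, 1), (12, 22), (13, 3), (13, 20), (14, 7), (14, 16), (15, 9), (15, 14), (20, 3), (20, 20), (21, 2), (21, 21)}; affine count = 22; |E(F_23)| = 23.

Discriminant check: Δ ∝ 4a³ + 27b² = 4·22³ + 27·10² = 4·10648 + 27·100 ≡ 5 (mod 23). Nonzero ⇒ E is nonsingular.
For each x ∈ F_23, compute rhs = x³ + 22·x + 10 mod 23, then count y ∈ F_23 with y² ≡ rhs.
  x = 0: rhs = 10, matching y values: none (0 points).
  x = 1: rhs = 10, matching y values: none (0 points).
  x = 2: rhs = 16, matching y values: 4, 19 (2 points).
  x = 3: rhs = 11, matching y values: none (0 points).
  x = 4: rhs = 1, matching y values: 1, 22 (2 points).
  x = 5: rhs = 15, matching y values: none (0 points).
  x = 6: rhs = 13, matching y values: 6, 17 (2 points).
  x = 7: rhs = 1, matching y values: 1, 22 (2 points).
  x = 8: rhs = 8, matching y values: 10, 13 (2 points).
  x = 9: rhs = 17, matching y values: none (0 points).
  x = 10: rhs = 11, matching y values: none (0 points).
  x = 11: rhs = 19, matching y values: none (0 points).
  x = 12: rhs = 1, matching y values: 1, 22 (2 points).
  x = 13: rhs = 9, matching y values: 3, 20 (2 points).
  x = 14: rhs = 3, matching y values: 7, 16 (2 points).
  x = 15: rhs = 12, matching y values: 9, 14 (2 points).
  x = 16: rhs = 19, matching y values: none (0 points).
  x = 17: rhs = 7, matching y values: none (0 points).
  x = 18: rhs = 5, matching y values: none (0 points).
  x = 19: rhs = 19, matching y values: none (0 points).
  x = 20: rhs = 9, matching y values: 3, 20 (2 points).
  x = 21: rhs = 4, matching y values: 2, 21 (2 points).
  x = 22: rhs = 10, matching y values: none (0 points).
Total affine count: 22.
Full point count |E(F_23)| = 22 + 1 = 23.
Hasse bound: |23 − (23+1)| = |-1| = 1 ≤ 2√23 ≈ 9.5917 ✓.


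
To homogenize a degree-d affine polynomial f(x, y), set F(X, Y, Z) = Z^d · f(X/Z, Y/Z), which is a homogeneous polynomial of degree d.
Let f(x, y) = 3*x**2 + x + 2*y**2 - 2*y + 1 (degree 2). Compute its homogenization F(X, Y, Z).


F(X, Y, Z) = 3*X**2 + X*Z + 2*Y**2 - 2*Y*Z + Z**2

deg(f) = 2.
Substitute x = X/Z, y = Y/Z into f, then multiply by Z^2.
  monomial 3·x^2·y^0 ↦ 3·X^2·Y^0·Z^0.
  monomial 1·x^1·y^0 ↦ 1·X^1·Y^0·Z^1.
  monomial 2·x^0·y^2 ↦ 2·X^0·Y^2·Z^0.
  monomial -2·x^0·y^1 ↦ -2·X^0·Y^1·Z^1.
  monomial 1·x^0·y^0 ↦ 1·X^0·Y^0·Z^2.
Collecting: F(X, Y, Z) = 3*X**2 + X*Z + 2*Y**2 - 2*Y*Z + Z**2.


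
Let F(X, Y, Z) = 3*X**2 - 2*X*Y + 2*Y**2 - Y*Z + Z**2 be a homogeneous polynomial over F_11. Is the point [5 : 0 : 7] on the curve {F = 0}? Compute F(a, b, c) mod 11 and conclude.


F(5,0,7) ≡ 3 (mod 11); P is NOT on the curve.

Evaluate F(5, 0, 7) term-by-term (mod 11).
  3*X**2 ↦ 3·25·1·1 = 75
  -2*X*Y ↦ -2·5·0·1 = 0
  2*Y**2 ↦ 2·1·0·1 = 0
  -Y*Z ↦ -1·1·0·7 = 0
  Z**2 ↦ 1·1·1·49 = 49
Sum: F(5, 0, 7) = (75) + (0) + (0) + (0) + (49) = 124.
Reducing mod 11: 124 ≡ 3 (mod 11).
Since F(a, b, c) ≡ 3 ≠ 0 (mod 11), P does NOT lie on the curve.
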